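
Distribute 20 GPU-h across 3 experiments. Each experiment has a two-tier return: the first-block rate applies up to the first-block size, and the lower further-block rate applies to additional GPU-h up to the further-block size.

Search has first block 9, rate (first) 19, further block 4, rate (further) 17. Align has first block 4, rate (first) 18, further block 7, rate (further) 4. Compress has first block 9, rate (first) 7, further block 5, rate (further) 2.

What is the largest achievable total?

332

Order all 6 blocks by rate: Search/first 19 > Align/first 18 > Search/second 17 > Compress/first 7 > Align/second 4 > Compress/second 2.
Search/first (19): +9 — 11 left.
Align first at 18: fill all 4 — 7 left.
Fill Search second block (4 at 17) — 3 left.
Compress/first: +3 of 9 at 7; pool empty.
Total = 19×9 + 18×4 + 17×4 + 7×3 = 332.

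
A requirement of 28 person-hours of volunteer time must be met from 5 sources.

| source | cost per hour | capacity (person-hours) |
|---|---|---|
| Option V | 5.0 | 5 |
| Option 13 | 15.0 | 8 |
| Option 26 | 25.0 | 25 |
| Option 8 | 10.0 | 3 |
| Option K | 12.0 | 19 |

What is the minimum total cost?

Fill from the cheapest source first.
Option V at 5.0: take all 5 person-hours ; 23 still needed.
Option 8 at 10.0: take all 3 person-hours ; 20 still needed.
Option K (12.0): use full 19 ; 1 person-hours to go.
Option 13 (15.0): take the remaining 1 ; done.
Option 26: unused.
Cost = 5×5.0 + 3×10.0 + 19×12.0 + 1×15.0 = 298.

298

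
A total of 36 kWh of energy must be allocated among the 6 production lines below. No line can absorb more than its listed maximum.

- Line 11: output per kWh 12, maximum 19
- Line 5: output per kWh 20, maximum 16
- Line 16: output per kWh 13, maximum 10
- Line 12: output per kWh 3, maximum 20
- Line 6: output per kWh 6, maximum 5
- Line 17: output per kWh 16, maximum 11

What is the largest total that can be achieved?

Order the production lines by output per kWh: Line 5 20 > Line 17 16 > Line 16 13 > Line 11 12 > Line 6 6 > Line 12 3.
Give Line 5 16 to hit its cap of 16 → 20 left.
Line 17: +11 to 11 (cap) → 9 left.
Only 9 left; Line 16 takes them to reach 9.
Total = 20×16 + 13×9 + 16×11 = 613.

613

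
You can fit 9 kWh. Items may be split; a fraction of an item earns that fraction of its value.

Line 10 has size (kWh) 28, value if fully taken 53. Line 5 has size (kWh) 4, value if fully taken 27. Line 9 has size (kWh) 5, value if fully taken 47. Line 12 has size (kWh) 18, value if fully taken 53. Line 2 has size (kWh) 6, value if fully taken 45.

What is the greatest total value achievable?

Best value per unit of size first: Line 9 47/5≈9.4, Line 2 45/6≈7.5, Line 5 27/4≈6.75, Line 12 53/18≈2.94, Line 10 53/28≈1.89.
Take all of Line 9 (5 kWh, value 47) → 4 kWh left.
Fill the last 4 kWh with part of Line 2: 4/6 of it earns 30.
Total value = 77.

77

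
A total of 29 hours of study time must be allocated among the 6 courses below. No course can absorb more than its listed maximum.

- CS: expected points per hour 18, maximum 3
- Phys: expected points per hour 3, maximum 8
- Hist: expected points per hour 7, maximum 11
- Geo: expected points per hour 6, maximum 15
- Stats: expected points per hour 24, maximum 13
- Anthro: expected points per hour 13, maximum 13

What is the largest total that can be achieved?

Highest expected points per hour first: Stats 24 > CS 18 > Anthro 13 > Hist 7 > Geo 6 > Phys 3.
Stats: +13 to 13 (cap) — 16 left.
CS takes 3 to reach its cap of 3 — 13 left.
Anthro: +13 to 13 (cap) — 0 left.
Total = 18×3 + 24×13 + 13×13 = 535.

535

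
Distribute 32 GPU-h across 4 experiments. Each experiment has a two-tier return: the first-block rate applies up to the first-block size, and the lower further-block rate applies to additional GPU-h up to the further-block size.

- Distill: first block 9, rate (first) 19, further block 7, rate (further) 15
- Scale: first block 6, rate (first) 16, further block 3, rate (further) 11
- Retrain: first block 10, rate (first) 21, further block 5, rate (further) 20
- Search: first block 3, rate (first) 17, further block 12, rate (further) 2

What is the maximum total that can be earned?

612

Rank every tier by rate: Retrain/tier1 21 > Retrain/tier2 20 > Distill/tier1 19 > Search/tier1 17 > Scale/tier1 16 > Distill/tier2 15 > Scale/tier2 11 > Search/tier2 2.
Fill Retrain tier1 block (10 at 21) → 22 left.
Retrain/tier2 (20): +5 → 17 left.
Distill tier1 at 19: fill all 9 → 8 left.
Search/tier1 (17): +3 → 5 left.
Scale tier1 at 16: only 5 left, fill 5.
Total = 21×10 + 20×5 + 19×9 + 17×3 + 16×5 = 612.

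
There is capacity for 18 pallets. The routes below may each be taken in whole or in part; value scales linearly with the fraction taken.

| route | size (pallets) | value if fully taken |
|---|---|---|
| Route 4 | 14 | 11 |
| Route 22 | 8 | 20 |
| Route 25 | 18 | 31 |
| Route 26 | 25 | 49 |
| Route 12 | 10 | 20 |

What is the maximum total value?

Rank by value-to-size ratio: Route 22 20/8≈2.5, Route 12 20/10≈2, Route 26 49/25≈1.96, Route 25 31/18≈1.72, Route 4 11/14≈0.786.
Take all of Route 22 (8 pallets, value 20) → 10 pallets left.
All 10 pallets of Route 12 fit (value 20) → 0 remain.
Total value = 40.

40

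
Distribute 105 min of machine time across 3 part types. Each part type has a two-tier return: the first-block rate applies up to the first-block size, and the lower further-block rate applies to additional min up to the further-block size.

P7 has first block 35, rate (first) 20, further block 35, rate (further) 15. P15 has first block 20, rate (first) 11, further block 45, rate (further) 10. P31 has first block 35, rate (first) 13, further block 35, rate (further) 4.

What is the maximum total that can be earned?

Treat each block as its own option and order by rate: P7/tier1 20 > P7/tier2 15 > P31/tier1 13 > P15/tier1 11 > P15/tier2 10 > P31/tier2 4.
Fill P7 tier1 block (35 at 20) — 70 left.
P7/tier2 (15): +35 — 35 left.
P31/tier1 (13): +35 — 0 left.
Total = 20×35 + 15×35 + 13×35 = 1680.

1680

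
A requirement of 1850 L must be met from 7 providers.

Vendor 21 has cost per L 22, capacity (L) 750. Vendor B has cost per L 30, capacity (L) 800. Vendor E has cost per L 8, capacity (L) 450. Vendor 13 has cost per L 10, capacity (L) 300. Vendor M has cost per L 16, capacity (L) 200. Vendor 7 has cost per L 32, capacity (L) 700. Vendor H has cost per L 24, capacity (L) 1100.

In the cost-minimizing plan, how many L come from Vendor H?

Cheapest first:
Vendor E (8): use full 450 ; 1400 L to go.
Take 300 from Vendor 13 at 10 ; need 1100 more.
Vendor M at 16: take all 200 L ; 900 still needed.
Vendor 21 at 22: take all 750 L ; 150 still needed.
Take 150 from Vendor H at 24 to finish.
Vendor B, Vendor 7: unused.

150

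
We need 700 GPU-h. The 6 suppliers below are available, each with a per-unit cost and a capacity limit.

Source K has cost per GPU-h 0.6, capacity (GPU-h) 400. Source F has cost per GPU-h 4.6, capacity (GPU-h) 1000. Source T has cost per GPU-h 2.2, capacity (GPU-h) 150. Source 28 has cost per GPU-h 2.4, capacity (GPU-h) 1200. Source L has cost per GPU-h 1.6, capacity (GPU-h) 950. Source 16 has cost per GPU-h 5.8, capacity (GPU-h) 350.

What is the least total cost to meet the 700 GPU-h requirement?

720

Use suppliers in increasing cost order.
Take 400 from Source K at 0.6 → need 300 more.
Take 300 from Source L at 1.6 to finish.
Source T, Source 28, Source F, Source 16: unused.
Cost = 400×0.6 + 300×1.6 = 720.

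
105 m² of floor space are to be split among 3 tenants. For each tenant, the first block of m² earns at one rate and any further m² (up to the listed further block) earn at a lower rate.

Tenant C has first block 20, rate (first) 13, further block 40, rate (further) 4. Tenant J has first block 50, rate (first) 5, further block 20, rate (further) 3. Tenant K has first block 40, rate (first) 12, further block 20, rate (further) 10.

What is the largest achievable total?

Rank every tier by rate: Tenant C/T1 13 > Tenant K/T1 12 > Tenant K/T2 10 > Tenant J/T1 5 > Tenant C/T2 4 > Tenant J/T2 3.
Tenant C/T1 (13): +20 ; 85 left.
Tenant K/T1 (12): +40 ; 45 left.
Fill Tenant K T2 block (20 at 10) ; 25 left.
25 remain; put them into Tenant J T1 at 5.
Total = 13×20 + 12×40 + 10×20 + 5×25 = 1065.

1065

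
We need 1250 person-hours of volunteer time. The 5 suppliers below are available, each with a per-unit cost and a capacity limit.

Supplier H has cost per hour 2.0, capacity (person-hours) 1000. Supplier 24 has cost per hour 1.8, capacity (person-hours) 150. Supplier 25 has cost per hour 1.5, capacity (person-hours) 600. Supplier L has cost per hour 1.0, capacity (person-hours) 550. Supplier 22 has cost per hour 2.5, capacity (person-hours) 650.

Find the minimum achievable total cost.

1630

Use suppliers in increasing cost order.
Take 550 from Supplier L at 1.0 ; need 700 more.
Supplier 25 at 1.5: take all 600 person-hours ; 100 still needed.
Supplier 24 at 1.8: take 100 of its 150 ; requirement met.
Supplier H, Supplier 22: unused.
Cost = 550×1.0 + 600×1.5 + 100×1.8 = 1630.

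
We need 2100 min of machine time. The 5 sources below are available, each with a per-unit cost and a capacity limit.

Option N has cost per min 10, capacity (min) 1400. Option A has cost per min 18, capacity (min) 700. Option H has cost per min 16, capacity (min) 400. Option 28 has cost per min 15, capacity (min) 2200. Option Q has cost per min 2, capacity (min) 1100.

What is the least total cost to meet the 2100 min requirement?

12200

Fill from the cheapest source first.
Take 1100 from Option Q at 2 → need 1000 more.
Option N at 10: take 1000 of its 1400 → requirement met.
Option 28, Option H, Option A: unused.
Cost = 1100×2 + 1000×10 = 12200.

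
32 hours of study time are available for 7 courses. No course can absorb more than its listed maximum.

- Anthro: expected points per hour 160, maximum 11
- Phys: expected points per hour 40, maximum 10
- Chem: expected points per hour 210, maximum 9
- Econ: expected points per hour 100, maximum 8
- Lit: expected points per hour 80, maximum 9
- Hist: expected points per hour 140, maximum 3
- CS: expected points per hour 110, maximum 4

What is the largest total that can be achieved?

Order the courses by expected points per hour: Chem 210 > Anthro 160 > Hist 140 > CS 110 > Econ 100 > Lit 80 > Phys 40.
Give Chem 9 to hit its cap of 9 → 23 left.
Give Anthro 11 to hit its cap of 11 → 12 left.
Hist takes 3 to reach its cap of 3 → 9 left.
Give CS 4 to hit its cap of 4 → 5 left.
Econ has room for 8 but only 5 remain, so it gets 5.
Total = 160×11 + 210×9 + 100×5 + 140×3 + 110×4 = 5010.

5010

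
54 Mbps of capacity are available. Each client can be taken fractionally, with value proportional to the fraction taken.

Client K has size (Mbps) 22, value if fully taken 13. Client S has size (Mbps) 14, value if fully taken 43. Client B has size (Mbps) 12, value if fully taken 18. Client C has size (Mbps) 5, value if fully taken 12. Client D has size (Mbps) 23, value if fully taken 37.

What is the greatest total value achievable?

110

Rank by value-to-size ratio: Client S 43/14≈3.07, Client C 12/5≈2.4, Client D 37/23≈1.61, Client B 18/12≈1.5, Client K 13/22≈0.591.
Take all of Client S (14 Mbps, value 43) ; 40 Mbps left.
Client C: take in full, 5 Mbps for value 12 ; 35 left.
All 23 Mbps of Client D fit (value 37) ; 12 remain.
Client B: take in full, 12 Mbps for value 18 ; 0 left.
Total value = 110.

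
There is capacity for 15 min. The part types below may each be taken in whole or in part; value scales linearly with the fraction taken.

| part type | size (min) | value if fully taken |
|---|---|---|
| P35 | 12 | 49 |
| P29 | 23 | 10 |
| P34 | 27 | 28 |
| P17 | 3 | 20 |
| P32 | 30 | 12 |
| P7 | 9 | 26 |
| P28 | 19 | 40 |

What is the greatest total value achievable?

Sort by value density: P17 20/3≈6.67, P35 49/12≈4.08, P7 26/9≈2.89, P28 40/19≈2.11, P34 28/27≈1.04, P29 10/23≈0.435, P32 12/30≈0.4.
All 3 min of P17 fit (value 20) — 12 remain.
P35: take in full, 12 min for value 49 — 0 left.
Total value = 69.

69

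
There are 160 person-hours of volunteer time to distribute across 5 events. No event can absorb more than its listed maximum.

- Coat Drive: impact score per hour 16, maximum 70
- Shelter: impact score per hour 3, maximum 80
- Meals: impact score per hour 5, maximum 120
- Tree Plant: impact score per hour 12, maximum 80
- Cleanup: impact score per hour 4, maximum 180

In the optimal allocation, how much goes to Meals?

10

Highest impact score per hour first: Coat Drive 16 > Tree Plant 12 > Meals 5 > Cleanup 4 > Shelter 3.
Coat Drive: +70 to 70 (cap) — 90 left.
Tree Plant: +80 to 80 (cap) — 10 left.
Meals has room for 120 but only 10 remain, so it gets 10.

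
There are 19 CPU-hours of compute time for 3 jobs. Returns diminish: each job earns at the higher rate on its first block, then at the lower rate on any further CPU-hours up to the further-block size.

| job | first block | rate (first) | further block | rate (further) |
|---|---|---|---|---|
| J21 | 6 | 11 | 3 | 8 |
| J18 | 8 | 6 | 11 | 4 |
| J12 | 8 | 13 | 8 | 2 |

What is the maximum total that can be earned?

206

Rank every tier by rate: J12/tier1 13 > J21/tier1 11 > J21/tier2 8 > J18/tier1 6 > J18/tier2 4 > J12/tier2 2.
J12 tier1 at 13: fill all 8 — 11 left.
J21/tier1 (11): +6 — 5 left.
J21 tier2 at 8: fill all 3 — 2 left.
2 remain; put them into J18 tier1 at 6.
Total = 13×8 + 11×6 + 8×3 + 6×2 = 206.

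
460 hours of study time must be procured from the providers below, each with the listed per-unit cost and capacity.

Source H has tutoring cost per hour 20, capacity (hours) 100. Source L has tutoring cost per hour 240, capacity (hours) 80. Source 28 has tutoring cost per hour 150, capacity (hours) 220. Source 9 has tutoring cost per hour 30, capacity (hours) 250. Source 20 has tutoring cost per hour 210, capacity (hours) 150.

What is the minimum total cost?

26000

Use providers in increasing cost order.
Source H at 20: take all 100 hours → 360 still needed.
Source 9 (30): use full 250 → 110 hours to go.
Source 28 at 150: take 110 of its 220 → requirement met.
Source 20, Source L: unused.
Cost = 100×20 + 250×30 + 110×150 = 26000.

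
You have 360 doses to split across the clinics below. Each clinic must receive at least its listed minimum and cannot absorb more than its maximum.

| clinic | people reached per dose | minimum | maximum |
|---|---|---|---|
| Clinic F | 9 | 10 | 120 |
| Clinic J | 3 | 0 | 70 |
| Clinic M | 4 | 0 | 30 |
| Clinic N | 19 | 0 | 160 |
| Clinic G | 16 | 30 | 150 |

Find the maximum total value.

Meeting every minimum uses 10+0+0+0+30 = 40 doses, leaving 320.
Rank by people reached per dose: Clinic N 19 > Clinic G 16 > Clinic F 9 > Clinic M 4 > Clinic J 3.
Give Clinic N 160 more to hit its cap of 160 ; 160 left.
Clinic G: +120 to 150 (cap) ; 40 left.
Clinic F: +40 (room for 110) → 50. Pool exhausted.
Total = 9×50 + 19×160 + 16×150 = 5890.

5890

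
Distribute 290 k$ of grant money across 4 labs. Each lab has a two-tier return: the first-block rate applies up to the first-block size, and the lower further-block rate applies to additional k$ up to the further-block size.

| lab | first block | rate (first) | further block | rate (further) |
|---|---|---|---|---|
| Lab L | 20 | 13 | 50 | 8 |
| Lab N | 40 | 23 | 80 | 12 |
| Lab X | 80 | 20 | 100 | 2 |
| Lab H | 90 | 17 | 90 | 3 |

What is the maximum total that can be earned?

5030

Rank every tier by rate: Lab N/tier1 23 > Lab X/tier1 20 > Lab H/tier1 17 > Lab L/tier1 13 > Lab N/tier2 12 > Lab L/tier2 8 > Lab H/tier2 3 > Lab X/tier2 2.
Lab N tier1 at 23: fill all 40 — 250 left.
Lab X tier1 at 20: fill all 80 — 170 left.
Lab H tier1 at 17: fill all 90 — 80 left.
Lab L/tier1 (13): +20 — 60 left.
Lab N tier2 at 12: only 60 left, fill 60.
Total = 23×40 + 20×80 + 17×90 + 13×20 + 12×60 = 5030.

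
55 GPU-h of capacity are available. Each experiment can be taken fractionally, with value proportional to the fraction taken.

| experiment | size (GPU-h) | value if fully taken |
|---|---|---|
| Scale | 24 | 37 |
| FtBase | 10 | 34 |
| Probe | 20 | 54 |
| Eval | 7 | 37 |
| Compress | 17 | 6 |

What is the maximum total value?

Best value per unit of size first: Eval 37/7≈5.29, FtBase 34/10≈3.4, Probe 54/20≈2.7, Scale 37/24≈1.54, Compress 6/17≈0.353.
Eval: take in full, 7 GPU-h for value 37 → 48 left.
All 10 GPU-h of FtBase fit (value 34) → 38 remain.
All 20 GPU-h of Probe fit (value 54) → 18 remain.
18 GPU-h left: a 18/24 share of Scale gives 37×18/24 = 27.75.
Total value = 152.75.

152.75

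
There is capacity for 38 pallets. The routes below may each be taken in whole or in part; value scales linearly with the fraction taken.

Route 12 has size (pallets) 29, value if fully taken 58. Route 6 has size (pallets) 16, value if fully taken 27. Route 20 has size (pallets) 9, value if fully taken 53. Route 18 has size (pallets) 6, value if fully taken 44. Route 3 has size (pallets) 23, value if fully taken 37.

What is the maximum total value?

143

Rank by value-to-size ratio: Route 18 44/6≈7.33, Route 20 53/9≈5.89, Route 12 58/29≈2, Route 6 27/16≈1.69, Route 3 37/23≈1.61.
All 6 pallets of Route 18 fit (value 44) — 32 remain.
All 9 pallets of Route 20 fit (value 53) — 23 remain.
Fill the last 23 pallets with part of Route 12: 23/29 of it earns 46.
Total value = 143.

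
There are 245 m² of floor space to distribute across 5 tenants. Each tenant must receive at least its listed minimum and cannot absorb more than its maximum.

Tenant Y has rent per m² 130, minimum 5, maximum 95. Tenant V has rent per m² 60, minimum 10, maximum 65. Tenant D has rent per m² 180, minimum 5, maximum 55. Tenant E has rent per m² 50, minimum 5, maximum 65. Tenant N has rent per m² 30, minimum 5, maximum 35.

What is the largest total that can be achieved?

Meeting every minimum uses 5+10+5+5+5 = 30 m², leaving 215.
Rank by rent per m²: Tenant D 180 > Tenant Y 130 > Tenant V 60 > Tenant E 50 > Tenant N 30.
Give Tenant D 50 more to hit its cap of 55 ; 165 left.
Give Tenant Y 90 more to hit its cap of 95 ; 75 left.
Tenant V: +55 to 65 (cap) ; 20 left.
Only 20 left; Tenant E takes them to reach 25.
Total = 130×95 + 60×65 + 180×55 + 50×25 + 30×5 = 27550.

27550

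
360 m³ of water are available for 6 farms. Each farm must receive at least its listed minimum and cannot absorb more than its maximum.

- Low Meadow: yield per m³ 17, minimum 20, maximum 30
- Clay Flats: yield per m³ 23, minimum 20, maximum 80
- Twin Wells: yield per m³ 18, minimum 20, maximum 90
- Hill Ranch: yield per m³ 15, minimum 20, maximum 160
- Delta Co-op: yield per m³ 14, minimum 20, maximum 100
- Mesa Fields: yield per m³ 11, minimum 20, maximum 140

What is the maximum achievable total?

Meeting every minimum uses 20+20+20+20+20+20 = 120 m³, leaving 240.
Rank by yield per m³: Clay Flats 23 > Twin Wells 18 > Low Meadow 17 > Hill Ranch 15 > Delta Co-op 14 > Mesa Fields 11.
Clay Flats takes 60 more to reach its cap of 80 ; 180 left.
Twin Wells: +70 to 90 (cap) ; 110 left.
Low Meadow: +10 to 30 (cap) ; 100 left.
Hill Ranch: +100 (room for 140) → 120. Pool exhausted.
Total = 17×30 + 23×80 + 18×90 + 15×120 + 14×20 + 11×20 = 6270.

6270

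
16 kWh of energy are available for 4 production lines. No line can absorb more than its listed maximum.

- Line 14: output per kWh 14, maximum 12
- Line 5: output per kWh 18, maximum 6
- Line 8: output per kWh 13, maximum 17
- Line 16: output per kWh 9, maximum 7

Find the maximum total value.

248

Order the production lines by output per kWh: Line 5 18 > Line 14 14 > Line 8 13 > Line 16 9.
Line 5 takes 6 to reach its cap of 6 — 10 left.
Line 14: +10 (room for 12) → 10. Pool exhausted.
Total = 14×10 + 18×6 = 248.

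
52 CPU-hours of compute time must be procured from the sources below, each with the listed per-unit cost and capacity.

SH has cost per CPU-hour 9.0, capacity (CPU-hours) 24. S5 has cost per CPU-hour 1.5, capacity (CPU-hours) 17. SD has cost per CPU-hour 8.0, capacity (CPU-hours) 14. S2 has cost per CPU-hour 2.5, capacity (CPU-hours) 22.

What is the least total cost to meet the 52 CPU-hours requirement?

Cheapest first:
S5 at 1.5: take all 17 CPU-hours ; 35 still needed.
S2 at 2.5: take all 22 CPU-hours ; 13 still needed.
SD (8.0): take the remaining 13 ; done.
SH: unused.
Cost = 17×1.5 + 22×2.5 + 13×8.0 = 184.5.

184.5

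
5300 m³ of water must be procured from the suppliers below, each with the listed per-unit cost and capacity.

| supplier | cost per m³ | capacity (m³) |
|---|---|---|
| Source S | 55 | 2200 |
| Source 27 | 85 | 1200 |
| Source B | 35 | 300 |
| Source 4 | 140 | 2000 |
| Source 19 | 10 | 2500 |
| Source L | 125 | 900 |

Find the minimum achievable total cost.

182000

Fill from the cheapest supplier first.
Source 19 at 10: take all 2500 m³ ; 2800 still needed.
Take 300 from Source B at 35 ; need 2500 more.
Source S (55): use full 2200 ; 300 m³ to go.
Source 27 (85): take the remaining 300 ; done.
Source L, Source 4: unused.
Cost = 2500×10 + 300×35 + 2200×55 + 300×85 = 182000.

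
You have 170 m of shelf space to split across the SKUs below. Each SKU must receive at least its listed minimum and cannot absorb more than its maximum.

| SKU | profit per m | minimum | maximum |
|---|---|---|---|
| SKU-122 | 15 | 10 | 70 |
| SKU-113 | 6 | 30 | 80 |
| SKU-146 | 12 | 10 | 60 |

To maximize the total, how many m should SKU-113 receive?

Meeting every minimum uses 10+30+10 = 50 m, leaving 120.
Rank by profit per m: SKU-122 15 > SKU-146 12 > SKU-113 6.
SKU-122: +60 to 70 (cap) ; 60 left.
Give SKU-146 50 more to hit its cap of 60 ; 10 left.
Only 10 left; SKU-113 takes them to reach 40.

40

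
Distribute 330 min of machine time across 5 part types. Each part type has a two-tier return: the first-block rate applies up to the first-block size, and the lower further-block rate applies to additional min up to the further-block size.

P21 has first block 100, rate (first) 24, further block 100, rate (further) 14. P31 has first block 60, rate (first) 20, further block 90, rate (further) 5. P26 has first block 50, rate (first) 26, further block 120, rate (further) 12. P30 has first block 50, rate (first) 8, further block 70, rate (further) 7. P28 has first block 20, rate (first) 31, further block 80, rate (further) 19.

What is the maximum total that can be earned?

7320

Treat each block as its own option and order by rate: P28/tier1 31 > P26/tier1 26 > P21/tier1 24 > P31/tier1 20 > P28/tier2 19 > P21/tier2 14 > P26/tier2 12 > P30/tier1 8 > P30/tier2 7 > P31/tier2 5.
P28/tier1 (31): +20 → 310 left.
Fill P26 tier1 block (50 at 26) → 260 left.
P21 tier1 at 24: fill all 100 → 160 left.
Fill P31 tier1 block (60 at 20) → 100 left.
P28/tier2 (19): +80 → 20 left.
P21 tier2 at 14: only 20 left, fill 20.
Total = 31×20 + 26×50 + 24×100 + 20×60 + 19×80 + 14×20 = 7320.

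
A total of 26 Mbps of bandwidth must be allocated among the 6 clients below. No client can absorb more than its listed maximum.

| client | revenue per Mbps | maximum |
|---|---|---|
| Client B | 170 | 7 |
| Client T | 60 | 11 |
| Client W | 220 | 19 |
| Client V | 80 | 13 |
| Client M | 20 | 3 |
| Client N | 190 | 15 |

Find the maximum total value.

Highest revenue per Mbps first: Client W 220 > Client N 190 > Client B 170 > Client V 80 > Client T 60 > Client M 20.
Give Client W 19 to hit its cap of 19 — 7 left.
Only 7 left; Client N takes them to reach 7.
Total = 220×19 + 190×7 = 5510.

5510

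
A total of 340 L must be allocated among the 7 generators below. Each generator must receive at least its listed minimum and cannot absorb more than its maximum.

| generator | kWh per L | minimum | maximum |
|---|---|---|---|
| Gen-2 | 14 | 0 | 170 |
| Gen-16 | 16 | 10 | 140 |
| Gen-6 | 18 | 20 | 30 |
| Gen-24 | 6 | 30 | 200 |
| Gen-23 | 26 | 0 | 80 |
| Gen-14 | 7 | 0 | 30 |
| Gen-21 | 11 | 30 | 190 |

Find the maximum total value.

5790

Meeting every minimum uses 0+10+20+30+0+0+30 = 90 L, leaving 250.
Order the generators by kWh per L: Gen-23 26 > Gen-6 18 > Gen-16 16 > Gen-2 14 > Gen-21 11 > Gen-14 7 > Gen-24 6.
Give Gen-23 80 more to hit its cap of 80 → 170 left.
Give Gen-6 10 more to hit its cap of 30 → 160 left.
Give Gen-16 130 more to hit its cap of 140 → 30 left.
Gen-2: +30 (room for 170) → 30. Pool exhausted.
Total = 14×30 + 16×140 + 18×30 + 6×30 + 26×80 + 11×30 = 5790.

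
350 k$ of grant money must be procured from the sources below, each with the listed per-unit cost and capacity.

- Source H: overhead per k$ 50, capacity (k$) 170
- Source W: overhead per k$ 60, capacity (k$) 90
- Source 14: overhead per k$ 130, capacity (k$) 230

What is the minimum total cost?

Cheapest first:
Source H at 50: take all 170 k$ ; 180 still needed.
Take 90 from Source W at 60 ; need 90 more.
Source 14 at 130: take 90 of its 230 ; requirement met.
Cost = 170×50 + 90×60 + 90×130 = 25600.

25600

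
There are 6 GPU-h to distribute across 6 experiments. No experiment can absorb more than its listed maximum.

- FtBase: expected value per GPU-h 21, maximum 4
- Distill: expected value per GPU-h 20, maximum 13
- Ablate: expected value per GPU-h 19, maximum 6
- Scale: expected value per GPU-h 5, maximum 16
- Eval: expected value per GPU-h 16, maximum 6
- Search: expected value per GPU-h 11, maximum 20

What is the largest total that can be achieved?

124

Order the experiments by expected value per GPU-h: FtBase 21 > Distill 20 > Ablate 19 > Eval 16 > Search 11 > Scale 5.
Give FtBase 4 to hit its cap of 4 ; 2 left.
Distill: +2 (room for 13) → 2. Pool exhausted.
Total = 21×4 + 20×2 = 124.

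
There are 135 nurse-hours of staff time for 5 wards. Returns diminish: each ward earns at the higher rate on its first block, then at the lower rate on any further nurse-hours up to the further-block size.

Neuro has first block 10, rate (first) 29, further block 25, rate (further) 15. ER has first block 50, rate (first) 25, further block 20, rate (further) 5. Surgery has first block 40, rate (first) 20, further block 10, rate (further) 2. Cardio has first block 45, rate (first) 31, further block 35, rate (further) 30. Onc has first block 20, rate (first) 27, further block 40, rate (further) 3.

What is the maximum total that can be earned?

3900

Order all 10 blocks by rate: Cardio/tier1 31 > Cardio/tier2 30 > Neuro/tier1 29 > Onc/tier1 27 > ER/tier1 25 > Surgery/tier1 20 > Neuro/tier2 15 > ER/tier2 5 > Onc/tier2 3 > Surgery/tier2 2.
Fill Cardio tier1 block (45 at 31) → 90 left.
Cardio tier2 at 30: fill all 35 → 55 left.
Neuro/tier1 (29): +10 → 45 left.
Onc tier1 at 27: fill all 20 → 25 left.
ER tier1 at 25: only 25 left, fill 25.
Total = 31×45 + 30×35 + 29×10 + 27×20 + 25×25 = 3900.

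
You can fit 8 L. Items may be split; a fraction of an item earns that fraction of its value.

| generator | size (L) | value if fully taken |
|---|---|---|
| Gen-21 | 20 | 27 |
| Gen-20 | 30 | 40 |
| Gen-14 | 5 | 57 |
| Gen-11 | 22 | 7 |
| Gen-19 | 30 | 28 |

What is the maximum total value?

Sort by value density: Gen-14 57/5≈11.4, Gen-21 27/20≈1.35, Gen-20 40/30≈1.33, Gen-19 28/30≈0.933, Gen-11 7/22≈0.318.
Take all of Gen-14 (5 L, value 57) ; 3 L left.
3 L left: a 3/20 share of Gen-21 gives 27×3/20 = 4.05.
Total value = 61.05.

61.05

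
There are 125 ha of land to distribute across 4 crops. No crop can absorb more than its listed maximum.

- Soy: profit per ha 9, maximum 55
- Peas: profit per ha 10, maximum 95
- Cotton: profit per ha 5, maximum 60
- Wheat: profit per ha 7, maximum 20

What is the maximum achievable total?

Order the crops by profit per ha: Peas 10 > Soy 9 > Wheat 7 > Cotton 5.
Peas: +95 to 95 (cap) — 30 left.
Only 30 left; Soy takes them to reach 30.
Total = 9×30 + 10×95 = 1220.

1220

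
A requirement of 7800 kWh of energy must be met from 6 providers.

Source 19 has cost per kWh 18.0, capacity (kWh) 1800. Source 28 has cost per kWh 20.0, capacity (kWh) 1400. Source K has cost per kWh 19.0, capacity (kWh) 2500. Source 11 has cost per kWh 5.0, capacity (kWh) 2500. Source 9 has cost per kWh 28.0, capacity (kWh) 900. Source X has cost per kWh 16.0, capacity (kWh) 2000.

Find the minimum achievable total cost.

Cheapest first:
Source 11 (5.0): use full 2500 → 5300 kWh to go.
Source X at 16.0: take all 2000 kWh → 3300 still needed.
Source 19 at 18.0: take all 1800 kWh → 1500 still needed.
Source K (19.0): take the remaining 1500 → done.
Source 28, Source 9: unused.
Cost = 2500×5.0 + 2000×16.0 + 1800×18.0 + 1500×19.0 = 105400.

105400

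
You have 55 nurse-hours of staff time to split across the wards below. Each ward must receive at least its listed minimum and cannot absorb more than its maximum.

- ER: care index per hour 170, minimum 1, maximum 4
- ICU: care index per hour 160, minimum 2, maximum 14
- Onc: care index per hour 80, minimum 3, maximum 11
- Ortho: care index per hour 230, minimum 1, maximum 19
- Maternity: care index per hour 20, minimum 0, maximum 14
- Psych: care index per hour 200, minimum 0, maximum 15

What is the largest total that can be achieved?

10530

Meeting every minimum uses 1+2+3+1+0+0 = 7 nurse-hours, leaving 48.
Rank by care index per hour: Ortho 230 > Psych 200 > ER 170 > ICU 160 > Onc 80 > Maternity 20.
Ortho takes 18 more to reach its cap of 19 ; 30 left.
Psych: +15 to 15 (cap) ; 15 left.
Give ER 3 more to hit its cap of 4 ; 12 left.
ICU takes 12 more to reach its cap of 14 ; 0 left.
Total = 170×4 + 160×14 + 80×3 + 230×19 + 200×15 = 10530.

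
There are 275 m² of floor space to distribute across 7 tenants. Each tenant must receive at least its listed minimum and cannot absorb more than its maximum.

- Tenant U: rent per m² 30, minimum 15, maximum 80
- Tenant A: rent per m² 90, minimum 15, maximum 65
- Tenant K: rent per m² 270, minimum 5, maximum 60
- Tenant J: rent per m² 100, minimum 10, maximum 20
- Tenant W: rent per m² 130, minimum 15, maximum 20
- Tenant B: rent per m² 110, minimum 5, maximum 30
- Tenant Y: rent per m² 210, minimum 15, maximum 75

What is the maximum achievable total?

45250

Meeting every minimum uses 15+15+5+10+15+5+15 = 80 m², leaving 195.
Order the tenants by rent per m²: Tenant K 270 > Tenant Y 210 > Tenant W 130 > Tenant B 110 > Tenant J 100 > Tenant A 90 > Tenant U 30.
Tenant K takes 55 more to reach its cap of 60 — 140 left.
Give Tenant Y 60 more to hit its cap of 75 — 80 left.
Give Tenant W 5 more to hit its cap of 20 — 75 left.
Tenant B: +25 to 30 (cap) — 50 left.
Tenant J: +10 to 20 (cap) — 40 left.
Only 40 left; Tenant A takes them to reach 55.
Total = 30×15 + 90×55 + 270×60 + 100×20 + 130×20 + 110×30 + 210×75 = 45250.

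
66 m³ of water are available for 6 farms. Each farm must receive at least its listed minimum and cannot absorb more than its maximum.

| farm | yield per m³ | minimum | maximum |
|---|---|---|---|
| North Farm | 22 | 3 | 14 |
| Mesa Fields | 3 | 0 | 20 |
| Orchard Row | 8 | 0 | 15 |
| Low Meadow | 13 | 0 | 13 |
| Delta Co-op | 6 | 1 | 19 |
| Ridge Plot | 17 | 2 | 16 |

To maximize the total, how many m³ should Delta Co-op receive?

Meeting every minimum uses 3+0+0+0+1+2 = 6 m³, leaving 60.
Highest yield per m³ first: North Farm 22 > Ridge Plot 17 > Low Meadow 13 > Orchard Row 8 > Delta Co-op 6 > Mesa Fields 3.
North Farm: +11 to 14 (cap) ; 49 left.
Ridge Plot takes 14 more to reach its cap of 16 ; 35 left.
Low Meadow: +13 to 13 (cap) ; 22 left.
Orchard Row takes 15 more to reach its cap of 15 ; 7 left.
Only 7 left; Delta Co-op takes them to reach 8.

8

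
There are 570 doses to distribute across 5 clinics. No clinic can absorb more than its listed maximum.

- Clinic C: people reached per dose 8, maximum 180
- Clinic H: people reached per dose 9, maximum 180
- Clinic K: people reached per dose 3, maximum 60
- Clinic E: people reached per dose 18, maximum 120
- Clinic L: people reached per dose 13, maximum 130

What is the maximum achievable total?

6590

Highest people reached per dose first: Clinic E 18 > Clinic L 13 > Clinic H 9 > Clinic C 8 > Clinic K 3.
Clinic E: +120 to 120 (cap) → 450 left.
Clinic L takes 130 to reach its cap of 130 → 320 left.
Clinic H: +180 to 180 (cap) → 140 left.
Only 140 left; Clinic C takes them to reach 140.
Total = 8×140 + 9×180 + 18×120 + 13×130 = 6590.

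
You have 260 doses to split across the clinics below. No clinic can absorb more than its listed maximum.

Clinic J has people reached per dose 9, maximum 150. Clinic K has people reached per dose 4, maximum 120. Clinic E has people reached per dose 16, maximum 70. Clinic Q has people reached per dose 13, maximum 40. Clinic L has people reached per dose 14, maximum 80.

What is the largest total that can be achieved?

Rank by people reached per dose: Clinic E 16 > Clinic L 14 > Clinic Q 13 > Clinic J 9 > Clinic K 4.
Clinic E: +70 to 70 (cap) — 190 left.
Give Clinic L 80 to hit its cap of 80 — 110 left.
Give Clinic Q 40 to hit its cap of 40 — 70 left.
Clinic J has room for 150 but only 70 remain, so it gets 70.
Total = 9×70 + 16×70 + 13×40 + 14×80 = 3390.

3390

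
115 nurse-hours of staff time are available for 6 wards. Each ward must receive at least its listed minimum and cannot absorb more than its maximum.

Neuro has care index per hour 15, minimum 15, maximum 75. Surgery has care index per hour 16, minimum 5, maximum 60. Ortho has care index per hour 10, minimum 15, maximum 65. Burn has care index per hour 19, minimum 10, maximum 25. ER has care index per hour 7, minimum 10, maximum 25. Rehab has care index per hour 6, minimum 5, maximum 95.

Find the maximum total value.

Meeting every minimum uses 15+5+15+10+10+5 = 60 nurse-hours, leaving 55.
Rank by care index per hour: Burn 19 > Surgery 16 > Neuro 15 > Ortho 10 > ER 7 > Rehab 6.
Burn: +15 to 25 (cap) → 40 left.
Only 40 left; Surgery takes them to reach 45.
Total = 15×15 + 16×45 + 10×15 + 19×25 + 7×10 + 6×5 = 1670.

1670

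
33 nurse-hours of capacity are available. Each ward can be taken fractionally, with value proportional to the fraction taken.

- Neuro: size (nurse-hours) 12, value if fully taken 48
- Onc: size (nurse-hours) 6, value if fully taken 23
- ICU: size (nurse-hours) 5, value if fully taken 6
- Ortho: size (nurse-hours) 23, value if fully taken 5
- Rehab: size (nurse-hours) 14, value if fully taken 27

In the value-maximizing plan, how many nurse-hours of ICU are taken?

Rank by value-to-size ratio: Neuro 48/12≈4, Onc 23/6≈3.83, Rehab 27/14≈1.93, ICU 6/5≈1.2, Ortho 5/23≈0.217.
Take all of Neuro (12 nurse-hours, value 48) — 21 nurse-hours left.
Take all of Onc (6 nurse-hours, value 23) — 15 nurse-hours left.
All 14 nurse-hours of Rehab fit (value 27) — 1 remain.
Only 1 nurse-hours remain; take 1/5 of ICU for value 6×1/5 = 1.2.

1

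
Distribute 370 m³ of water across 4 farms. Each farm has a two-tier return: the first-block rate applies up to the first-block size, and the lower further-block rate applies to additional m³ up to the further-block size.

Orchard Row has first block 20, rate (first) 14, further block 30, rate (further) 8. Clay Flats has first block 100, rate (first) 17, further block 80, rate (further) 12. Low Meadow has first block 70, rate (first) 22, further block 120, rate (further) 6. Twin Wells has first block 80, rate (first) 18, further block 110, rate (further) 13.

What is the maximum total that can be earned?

Treat each block as its own option and order by rate: Low Meadow/T1 22 > Twin Wells/T1 18 > Clay Flats/T1 17 > Orchard Row/T1 14 > Twin Wells/T2 13 > Clay Flats/T2 12 > Orchard Row/T2 8 > Low Meadow/T2 6.
Low Meadow T1 at 22: fill all 70 ; 300 left.
Twin Wells/T1 (18): +80 ; 220 left.
Fill Clay Flats T1 block (100 at 17) ; 120 left.
Orchard Row T1 at 14: fill all 20 ; 100 left.
Twin Wells T2 at 13: only 100 left, fill 100.
Total = 22×70 + 18×80 + 17×100 + 14×20 + 13×100 = 6260.

6260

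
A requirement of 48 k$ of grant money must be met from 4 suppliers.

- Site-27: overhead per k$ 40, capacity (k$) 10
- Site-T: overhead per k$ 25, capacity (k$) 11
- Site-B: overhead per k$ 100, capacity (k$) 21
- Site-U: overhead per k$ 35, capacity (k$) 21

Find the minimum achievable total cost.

2010

Cheapest first:
Site-T at 25: take all 11 k$ ; 37 still needed.
Site-U at 35: take all 21 k$ ; 16 still needed.
Take 10 from Site-27 at 40 ; need 6 more.
Site-B (100): take the remaining 6 ; done.
Cost = 11×25 + 21×35 + 10×40 + 6×100 = 2010.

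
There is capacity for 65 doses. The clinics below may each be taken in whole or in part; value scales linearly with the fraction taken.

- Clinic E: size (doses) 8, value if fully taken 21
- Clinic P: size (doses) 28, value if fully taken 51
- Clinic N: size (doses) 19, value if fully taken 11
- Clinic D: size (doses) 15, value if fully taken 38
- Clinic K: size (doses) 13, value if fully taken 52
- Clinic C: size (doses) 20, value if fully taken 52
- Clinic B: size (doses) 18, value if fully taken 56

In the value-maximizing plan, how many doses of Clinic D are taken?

Sort by value density: Clinic K 52/13≈4, Clinic B 56/18≈3.11, Clinic E 21/8≈2.62, Clinic C 52/20≈2.6, Clinic D 38/15≈2.53, Clinic P 51/28≈1.82, Clinic N 11/19≈0.579.
Clinic K: take in full, 13 doses for value 52 → 52 left.
Clinic B: take in full, 18 doses for value 56 → 34 left.
Take all of Clinic E (8 doses, value 21) → 26 doses left.
Clinic C: take in full, 20 doses for value 52 → 6 left.
6 doses left: a 6/15 share of Clinic D gives 38×6/15 = 15.2.

6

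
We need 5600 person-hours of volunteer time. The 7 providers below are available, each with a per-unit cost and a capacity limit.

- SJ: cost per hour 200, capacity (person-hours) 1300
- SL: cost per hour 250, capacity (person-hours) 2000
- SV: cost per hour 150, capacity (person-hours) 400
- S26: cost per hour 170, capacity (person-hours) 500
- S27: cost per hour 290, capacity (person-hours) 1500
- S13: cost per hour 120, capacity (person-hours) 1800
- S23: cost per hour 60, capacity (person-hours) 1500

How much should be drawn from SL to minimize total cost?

Use providers in increasing cost order.
S23 at 60: take all 1500 person-hours → 4100 still needed.
Take 1800 from S13 at 120 → need 2300 more.
SV (150): use full 400 → 1900 person-hours to go.
S26 (170): use full 500 → 1400 person-hours to go.
SJ (200): use full 1300 → 100 person-hours to go.
SL at 250: take 100 of its 2000 → requirement met.
S27: unused.

100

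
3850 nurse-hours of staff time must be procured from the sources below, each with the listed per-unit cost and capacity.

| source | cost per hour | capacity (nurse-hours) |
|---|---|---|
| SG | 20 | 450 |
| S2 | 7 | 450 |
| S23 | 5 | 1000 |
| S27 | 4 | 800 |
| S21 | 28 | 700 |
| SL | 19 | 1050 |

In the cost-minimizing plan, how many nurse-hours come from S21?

Use sources in increasing cost order.
Take 800 from S27 at 4 — need 3050 more.
S23 (5): use full 1000 — 2050 nurse-hours to go.
S2 (7): use full 450 — 1600 nurse-hours to go.
SL at 19: take all 1050 nurse-hours — 550 still needed.
SG at 20: take all 450 nurse-hours — 100 still needed.
S21 at 28: take 100 of its 700 — requirement met.

100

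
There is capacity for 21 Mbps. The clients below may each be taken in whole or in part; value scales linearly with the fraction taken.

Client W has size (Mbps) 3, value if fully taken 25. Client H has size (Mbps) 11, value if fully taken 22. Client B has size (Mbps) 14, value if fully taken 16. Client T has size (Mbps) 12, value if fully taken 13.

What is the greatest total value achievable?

Rank by value-to-size ratio: Client W 25/3≈8.33, Client H 22/11≈2, Client B 16/14≈1.14, Client T 13/12≈1.08.
Client W: take in full, 3 Mbps for value 25 → 18 left.
All 11 Mbps of Client H fit (value 22) → 7 remain.
Fill the last 7 Mbps with part of Client B: 7/14 of it earns 8.
Total value = 55.

55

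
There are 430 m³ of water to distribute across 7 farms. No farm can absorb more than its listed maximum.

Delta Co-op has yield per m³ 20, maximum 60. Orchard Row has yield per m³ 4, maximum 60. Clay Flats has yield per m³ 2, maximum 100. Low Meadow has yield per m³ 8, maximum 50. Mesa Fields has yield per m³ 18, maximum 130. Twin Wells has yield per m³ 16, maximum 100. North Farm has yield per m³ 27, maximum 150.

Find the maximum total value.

Rank by yield per m³: North Farm 27 > Delta Co-op 20 > Mesa Fields 18 > Twin Wells 16 > Low Meadow 8 > Orchard Row 4 > Clay Flats 2.
North Farm takes 150 to reach its cap of 150 ; 280 left.
Delta Co-op takes 60 to reach its cap of 60 ; 220 left.
Mesa Fields takes 130 to reach its cap of 130 ; 90 left.
Twin Wells: +90 (room for 100) → 90. Pool exhausted.
Total = 20×60 + 18×130 + 16×90 + 27×150 = 9030.

9030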